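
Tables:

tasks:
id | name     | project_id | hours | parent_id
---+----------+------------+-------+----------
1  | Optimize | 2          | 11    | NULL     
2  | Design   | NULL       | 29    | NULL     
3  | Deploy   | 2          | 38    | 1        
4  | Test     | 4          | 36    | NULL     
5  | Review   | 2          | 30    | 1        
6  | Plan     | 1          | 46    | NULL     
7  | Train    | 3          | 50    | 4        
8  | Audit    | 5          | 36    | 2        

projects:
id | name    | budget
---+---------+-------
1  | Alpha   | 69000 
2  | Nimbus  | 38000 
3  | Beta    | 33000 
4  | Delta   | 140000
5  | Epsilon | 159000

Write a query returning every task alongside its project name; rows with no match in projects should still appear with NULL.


LEFT JOIN keeps every row from tasks (the left table); where project_id has no match in projects, the project columns become NULL. Walk through each task:
  - task 1 (Optimize): project_id=2 -> matches Nimbus
  - task 2 (Design): project_id=NULL, no match -> kept with NULL
  - task 3 (Deploy): project_id=2 -> matches Nimbus
  - task 4 (Test): project_id=4 -> matches Delta
  - task 5 (Review): project_id=2 -> matches Nimbus
  - task 6 (Plan): project_id=1 -> matches Alpha
  - task 7 (Train): project_id=3 -> matches Beta
  - task 8 (Audit): project_id=5 -> matches Epsilon
All 8 rows appear; 1 has NULL project.

SQL:
SELECT a.name, b.name AS project
FROM tasks a
LEFT JOIN projects b ON a.project_id = b.id

Result:
name     | project
---------+--------
Optimize | Nimbus 
Design   | NULL   
Deploy   | Nimbus 
Test     | Delta  
Review   | Nimbus 
Plan     | Alpha  
Train    | Beta   
Audit    | Epsilon


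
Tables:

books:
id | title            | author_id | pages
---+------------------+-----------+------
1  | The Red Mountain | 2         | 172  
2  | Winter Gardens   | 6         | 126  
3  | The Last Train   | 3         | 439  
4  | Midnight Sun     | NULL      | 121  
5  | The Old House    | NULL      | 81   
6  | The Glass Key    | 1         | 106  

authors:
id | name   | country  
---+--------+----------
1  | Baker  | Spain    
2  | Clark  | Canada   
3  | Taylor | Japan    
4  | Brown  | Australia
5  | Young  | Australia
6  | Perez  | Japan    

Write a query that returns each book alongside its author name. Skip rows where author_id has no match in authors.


INNER JOIN keeps only books rows whose author_id matches an id in authors. Walk through each book:
  - book 1 (The Red Mountain): author_id=2 -> matches Clark
  - book 2 (Winter Gardens): author_id=6 -> matches Perez
  - book 3 (The Last Train): author_id=3 -> matches Taylor
  - book 4 (Midnight Sun): author_id=NULL, no match -> dropped
  - book 5 (The Old House): author_id=NULL, no match -> dropped
  - book 6 (The Glass Key): author_id=1 -> matches Baker
So 2 of 6 rows are dropped.

SQL:
SELECT a.title, b.name AS author
FROM books a
INNER JOIN authors b ON a.author_id = b.id

Result:
title            | author
-----------------+-------
The Red Mountain | Clark 
Winter Gardens   | Perez 
The Last Train   | Taylor
The Glass Key    | Baker 


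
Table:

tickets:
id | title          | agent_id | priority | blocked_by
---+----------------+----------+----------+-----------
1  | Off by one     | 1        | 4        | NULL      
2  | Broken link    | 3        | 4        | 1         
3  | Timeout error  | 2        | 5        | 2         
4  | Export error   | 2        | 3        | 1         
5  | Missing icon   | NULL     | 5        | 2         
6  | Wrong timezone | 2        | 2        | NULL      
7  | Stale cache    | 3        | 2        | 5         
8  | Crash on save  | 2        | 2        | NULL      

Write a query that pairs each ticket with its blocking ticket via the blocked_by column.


This is a self-join: tickets is joined to a second copy of itself, matching each row's blocked_by to another row's id. Use LEFT JOIN so rows with blocked_by=NULL are kept.
  - ticket 1 (Off by one): blocked_by=NULL -> NULL
  - ticket 2 (Broken link): blocked_by=1 -> Off by one
  - ticket 3 (Timeout error): blocked_by=2 -> Broken link
  - ticket 4 (Export error): blocked_by=1 -> Off by one
  - ticket 5 (Missing icon): blocked_by=2 -> Broken link
  - ticket 6 (Wrong timezone): blocked_by=NULL -> NULL
  - ticket 7 (Stale cache): blocked_by=5 -> Missing icon
  - ticket 8 (Crash on save): blocked_by=NULL -> NULL

SQL:
SELECT a.title AS item, b.title AS blocked_by
FROM tickets a
LEFT JOIN tickets b ON a.blocked_by = b.id

Result:
item           | blocked_by  
---------------+-------------
Off by one     | NULL        
Broken link    | Off by one  
Timeout error  | Broken link 
Export error   | Off by one  
Missing icon   | Broken link 
Wrong timezone | NULL        
Stale cache    | Missing icon
Crash on save  | NULL        


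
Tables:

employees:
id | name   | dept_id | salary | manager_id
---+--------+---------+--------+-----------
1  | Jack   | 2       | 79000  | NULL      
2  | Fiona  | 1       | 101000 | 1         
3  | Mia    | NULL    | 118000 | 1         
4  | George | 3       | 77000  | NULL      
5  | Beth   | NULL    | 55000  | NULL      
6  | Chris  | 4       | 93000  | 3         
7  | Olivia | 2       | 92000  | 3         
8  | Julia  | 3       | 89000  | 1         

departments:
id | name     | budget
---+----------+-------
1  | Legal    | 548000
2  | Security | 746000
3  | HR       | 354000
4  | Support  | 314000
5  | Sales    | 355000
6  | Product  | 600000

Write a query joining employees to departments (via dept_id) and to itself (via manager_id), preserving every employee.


Two LEFT JOINs from the same base table employees: one to departments via dept_id, one to employees itself via manager_id. Both are LEFT so every employee is preserved.
Match against departments:
  - employee 1 (Jack): dept_id=2 -> matches Security
  - employee 2 (Fiona): dept_id=1 -> matches Legal
  - employee 3 (Mia): dept_id=NULL, no match -> kept with NULL
  - employee 4 (George): dept_id=3 -> matches HR
  - employee 5 (Beth): dept_id=NULL, no match -> kept with NULL
  - employee 6 (Chris): dept_id=4 -> matches Support
  - employee 7 (Olivia): dept_id=2 -> matches Security
  - employee 8 (Julia): dept_id=3 -> matches HR
Match against employees (self):
  - employee 1 (Jack): manager_id=NULL -> NULL
  - employee 2 (Fiona): manager_id=1 -> Jack
  - employee 3 (Mia): manager_id=1 -> Jack
  - employee 4 (George): manager_id=NULL -> NULL
  - employee 5 (Beth): manager_id=NULL -> NULL
  - employee 6 (Chris): manager_id=3 -> Mia
  - employee 7 (Olivia): manager_id=3 -> Mia
  - employee 8 (Julia): manager_id=1 -> Jack

SQL:
SELECT a.name, b.name AS department, c.name AS manager
FROM employees a
LEFT JOIN departments b ON a.dept_id = b.id
LEFT JOIN employees c ON a.manager_id = c.id

Result:
name   | department | manager
-------+------------+--------
Jack   | Security   | NULL   
Fiona  | Legal      | Jack   
Mia    | NULL       | Jack   
George | HR         | NULL   
Beth   | NULL       | NULL   
Chris  | Support    | Mia    
Olivia | Security   | Mia    
Julia  | HR         | Jack   


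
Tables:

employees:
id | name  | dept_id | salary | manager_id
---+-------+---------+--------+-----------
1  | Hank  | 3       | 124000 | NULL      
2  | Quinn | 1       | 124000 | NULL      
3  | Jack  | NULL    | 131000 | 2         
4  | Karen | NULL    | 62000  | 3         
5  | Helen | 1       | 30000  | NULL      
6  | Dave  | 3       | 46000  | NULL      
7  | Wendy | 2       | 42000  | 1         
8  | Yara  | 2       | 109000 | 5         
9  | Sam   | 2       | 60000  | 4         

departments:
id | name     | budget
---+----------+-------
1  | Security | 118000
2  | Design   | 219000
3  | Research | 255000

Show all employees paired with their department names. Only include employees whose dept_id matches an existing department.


INNER JOIN keeps only employees rows whose dept_id matches an id in departments. Walk through each employee:
  - employee 1 (Hank): dept_id=3 -> matches Research
  - employee 2 (Quinn): dept_id=1 -> matches Security
  - employee 3 (Jack): dept_id=NULL, no match -> dropped
  - employee 4 (Karen): dept_id=NULL, no match -> dropped
  - employee 5 (Helen): dept_id=1 -> matches Security
  - employee 6 (Dave): dept_id=3 -> matches Research
  - employee 7 (Wendy): dept_id=2 -> matches Design
  - employee 8 (Yara): dept_id=2 -> matches Design
  - employee 9 (Sam): dept_id=2 -> matches Design
So 2 of 9 rows are dropped.

SQL:
SELECT a.name, b.name AS department
FROM employees a
INNER JOIN departments b ON a.dept_id = b.id

Result:
name  | department
------+-----------
Hank  | Research  
Quinn | Security  
Helen | Security  
Dave  | Research  
Wendy | Design    
Yara  | Design    
Sam   | Design    


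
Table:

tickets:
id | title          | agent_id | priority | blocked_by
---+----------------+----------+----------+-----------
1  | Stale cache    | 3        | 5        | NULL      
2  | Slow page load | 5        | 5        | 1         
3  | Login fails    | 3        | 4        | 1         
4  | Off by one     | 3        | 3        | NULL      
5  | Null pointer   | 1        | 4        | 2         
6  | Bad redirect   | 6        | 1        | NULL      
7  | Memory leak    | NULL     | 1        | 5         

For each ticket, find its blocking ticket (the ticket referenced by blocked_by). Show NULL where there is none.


This is a self-join: tickets is joined to a second copy of itself, matching each row's blocked_by to another row's id. Use LEFT JOIN so rows with blocked_by=NULL are kept.
  - ticket 1 (Stale cache): blocked_by=NULL -> NULL
  - ticket 2 (Slow page load): blocked_by=1 -> Stale cache
  - ticket 3 (Login fails): blocked_by=1 -> Stale cache
  - ticket 4 (Off by one): blocked_by=NULL -> NULL
  - ticket 5 (Null pointer): blocked_by=2 -> Slow page load
  - ticket 6 (Bad redirect): blocked_by=NULL -> NULL
  - ticket 7 (Memory leak): blocked_by=5 -> Null pointer

SQL:
SELECT a.title AS item, b.title AS blocked_by
FROM tickets a
LEFT JOIN tickets b ON a.blocked_by = b.id

Result:
item           | blocked_by    
---------------+---------------
Stale cache    | NULL          
Slow page load | Stale cache   
Login fails    | Stale cache   
Off by one     | NULL          
Null pointer   | Slow page load
Bad redirect   | NULL          
Memory leak    | Null pointer  


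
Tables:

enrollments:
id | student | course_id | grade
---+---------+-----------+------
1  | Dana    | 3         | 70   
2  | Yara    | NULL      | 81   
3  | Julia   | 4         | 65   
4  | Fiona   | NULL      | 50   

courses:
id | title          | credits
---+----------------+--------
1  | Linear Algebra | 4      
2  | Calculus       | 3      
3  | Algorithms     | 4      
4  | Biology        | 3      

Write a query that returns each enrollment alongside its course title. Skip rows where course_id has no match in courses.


INNER JOIN keeps only enrollments rows whose course_id matches an id in courses. Walk through each enrollment:
  - enrollment 1 (Dana): course_id=3 -> matches Algorithms
  - enrollment 2 (Yara): course_id=NULL, no match -> dropped
  - enrollment 3 (Julia): course_id=4 -> matches Biology
  - enrollment 4 (Fiona): course_id=NULL, no match -> dropped
So 2 of 4 rows are dropped.

SQL:
SELECT a.student, b.title AS course
FROM enrollments a
INNER JOIN courses b ON a.course_id = b.id

Result:
student | course    
--------+-----------
Dana    | Algorithms
Julia   | Biology   


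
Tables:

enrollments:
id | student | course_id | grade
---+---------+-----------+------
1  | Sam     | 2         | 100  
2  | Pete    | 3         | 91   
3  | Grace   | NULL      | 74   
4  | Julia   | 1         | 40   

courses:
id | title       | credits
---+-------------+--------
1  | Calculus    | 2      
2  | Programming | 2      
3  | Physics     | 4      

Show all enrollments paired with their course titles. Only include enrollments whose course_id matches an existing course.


INNER JOIN keeps only enrollments rows whose course_id matches an id in courses. Walk through each enrollment:
  - enrollment 1 (Sam): course_id=2 -> matches Programming
  - enrollment 2 (Pete): course_id=3 -> matches Physics
  - enrollment 3 (Grace): course_id=NULL, no match -> dropped
  - enrollment 4 (Julia): course_id=1 -> matches Calculus
So 1 of 4 rows is dropped.

SQL:
SELECT a.student, b.title AS course
FROM enrollments a
INNER JOIN courses b ON a.course_id = b.id

Result:
student | course     
--------+------------
Sam     | Programming
Pete    | Physics    
Julia   | Calculus   


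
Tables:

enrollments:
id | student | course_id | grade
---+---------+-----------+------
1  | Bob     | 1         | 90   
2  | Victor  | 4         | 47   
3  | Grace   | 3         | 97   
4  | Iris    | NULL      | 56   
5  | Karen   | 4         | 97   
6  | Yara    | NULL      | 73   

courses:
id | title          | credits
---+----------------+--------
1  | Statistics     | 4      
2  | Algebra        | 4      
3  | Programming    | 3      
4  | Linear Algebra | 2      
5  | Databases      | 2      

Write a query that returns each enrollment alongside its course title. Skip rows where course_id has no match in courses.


INNER JOIN keeps only enrollments rows whose course_id matches an id in courses. Walk through each enrollment:
  - enrollment 1 (Bob): course_id=1 -> matches Statistics
  - enrollment 2 (Victor): course_id=4 -> matches Linear Algebra
  - enrollment 3 (Grace): course_id=3 -> matches Programming
  - enrollment 4 (Iris): course_id=NULL, no match -> dropped
  - enrollment 5 (Karen): course_id=4 -> matches Linear Algebra
  - enrollment 6 (Yara): course_id=NULL, no match -> dropped
So 2 of 6 rows are dropped.

SQL:
SELECT a.student, b.title AS course
FROM enrollments a
INNER JOIN courses b ON a.course_id = b.id

Result:
student | course        
--------+---------------
Bob     | Statistics    
Victor  | Linear Algebra
Grace   | Programming   
Karen   | Linear Algebra


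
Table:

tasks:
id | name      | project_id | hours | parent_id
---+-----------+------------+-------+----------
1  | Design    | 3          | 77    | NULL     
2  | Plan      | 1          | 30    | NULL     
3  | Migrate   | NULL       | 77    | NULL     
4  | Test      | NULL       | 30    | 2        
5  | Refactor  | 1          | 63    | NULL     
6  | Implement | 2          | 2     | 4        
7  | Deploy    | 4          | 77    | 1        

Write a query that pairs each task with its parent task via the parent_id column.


This is a self-join: tasks is joined to a second copy of itself, matching each row's parent_id to another row's id. Use LEFT JOIN so rows with parent_id=NULL are kept.
  - task 1 (Design): parent_id=NULL -> NULL
  - task 2 (Plan): parent_id=NULL -> NULL
  - task 3 (Migrate): parent_id=NULL -> NULL
  - task 4 (Test): parent_id=2 -> Plan
  - task 5 (Refactor): parent_id=NULL -> NULL
  - task 6 (Implement): parent_id=4 -> Test
  - task 7 (Deploy): parent_id=1 -> Design

SQL:
SELECT a.name AS item, b.name AS parent
FROM tasks a
LEFT JOIN tasks b ON a.parent_id = b.id

Result:
item      | parent
----------+-------
Design    | NULL  
Plan      | NULL  
Migrate   | NULL  
Test      | Plan  
Refactor  | NULL  
Implement | Test  
Deploy    | Design


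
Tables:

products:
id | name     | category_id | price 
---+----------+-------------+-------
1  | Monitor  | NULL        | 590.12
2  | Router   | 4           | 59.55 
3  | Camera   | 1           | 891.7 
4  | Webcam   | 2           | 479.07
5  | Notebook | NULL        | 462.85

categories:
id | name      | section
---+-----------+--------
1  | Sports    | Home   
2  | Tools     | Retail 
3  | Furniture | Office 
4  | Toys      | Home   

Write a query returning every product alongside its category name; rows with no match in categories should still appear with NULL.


LEFT JOIN keeps every row from products (the left table); where category_id has no match in categories, the category columns become NULL. Walk through each product:
  - product 1 (Monitor): category_id=NULL, no match -> kept with NULL
  - product 2 (Router): category_id=4 -> matches Toys
  - product 3 (Camera): category_id=1 -> matches Sports
  - product 4 (Webcam): category_id=2 -> matches Tools
  - product 5 (Notebook): category_id=NULL, no match -> kept with NULL
All 5 rows appear; 2 have NULL category.

SQL:
SELECT a.name, b.name AS category
FROM products a
LEFT JOIN categories b ON a.category_id = b.id

Result:
name     | category
---------+---------
Monitor  | NULL    
Router   | Toys    
Camera   | Sports  
Webcam   | Tools   
Notebook | NULL    


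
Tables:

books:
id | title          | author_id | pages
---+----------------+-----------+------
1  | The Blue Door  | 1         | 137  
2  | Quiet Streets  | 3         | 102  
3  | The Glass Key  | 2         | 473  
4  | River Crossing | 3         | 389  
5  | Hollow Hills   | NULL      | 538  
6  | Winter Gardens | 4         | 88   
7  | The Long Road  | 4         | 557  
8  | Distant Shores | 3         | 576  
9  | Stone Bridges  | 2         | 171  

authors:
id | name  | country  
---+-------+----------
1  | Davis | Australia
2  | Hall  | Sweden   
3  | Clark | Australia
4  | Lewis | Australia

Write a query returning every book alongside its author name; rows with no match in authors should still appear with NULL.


LEFT JOIN keeps every row from books (the left table); where author_id has no match in authors, the author columns become NULL. Walk through each book:
  - book 1 (The Blue Door): author_id=1 -> matches Davis
  - book 2 (Quiet Streets): author_id=3 -> matches Clark
  - book 3 (The Glass Key): author_id=2 -> matches Hall
  - book 4 (River Crossing): author_id=3 -> matches Clark
  - book 5 (Hollow Hills): author_id=NULL, no match -> kept with NULL
  - book 6 (Winter Gardens): author_id=4 -> matches Lewis
  - book 7 (The Long Road): author_id=4 -> matches Lewis
  - book 8 (Distant Shores): author_id=3 -> matches Clark
  - book 9 (Stone Bridges): author_id=2 -> matches Hall
All 9 rows appear; 1 has NULL author.

SQL:
SELECT a.title, b.name AS author
FROM books a
LEFT JOIN authors b ON a.author_id = b.id

Result:
title          | author
---------------+-------
The Blue Door  | Davis 
Quiet Streets  | Clark 
The Glass Key  | Hall  
River Crossing | Clark 
Hollow Hills   | NULL  
Winter Gardens | Lewis 
The Long Road  | Lewis 
Distant Shores | Clark 
Stone Bridges  | Hall  


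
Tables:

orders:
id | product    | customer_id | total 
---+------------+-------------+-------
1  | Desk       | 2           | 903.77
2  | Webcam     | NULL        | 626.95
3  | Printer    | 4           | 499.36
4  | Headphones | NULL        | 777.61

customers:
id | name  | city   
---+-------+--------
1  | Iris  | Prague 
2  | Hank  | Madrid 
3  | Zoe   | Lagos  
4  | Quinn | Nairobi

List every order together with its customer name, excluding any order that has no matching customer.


INNER JOIN keeps only orders rows whose customer_id matches an id in customers. Walk through each order:
  - order 1 (Desk): customer_id=2 -> matches Hank
  - order 2 (Webcam): customer_id=NULL, no match -> dropped
  - order 3 (Printer): customer_id=4 -> matches Quinn
  - order 4 (Headphones): customer_id=NULL, no match -> dropped
So 2 of 4 rows are dropped.

SQL:
SELECT a.product, b.name AS customer
FROM orders a
INNER JOIN customers b ON a.customer_id = b.id

Result:
product | customer
--------+---------
Desk    | Hank    
Printer | Quinn   


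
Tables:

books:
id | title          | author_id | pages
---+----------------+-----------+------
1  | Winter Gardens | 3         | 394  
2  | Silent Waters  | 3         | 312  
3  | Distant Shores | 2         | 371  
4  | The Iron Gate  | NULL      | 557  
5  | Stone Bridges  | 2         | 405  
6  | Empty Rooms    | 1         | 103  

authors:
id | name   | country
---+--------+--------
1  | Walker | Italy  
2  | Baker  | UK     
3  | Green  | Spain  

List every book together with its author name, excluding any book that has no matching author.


INNER JOIN keeps only books rows whose author_id matches an id in authors. Walk through each book:
  - book 1 (Winter Gardens): author_id=3 -> matches Green
  - book 2 (Silent Waters): author_id=3 -> matches Green
  - book 3 (Distant Shores): author_id=2 -> matches Baker
  - book 4 (The Iron Gate): author_id=NULL, no match -> dropped
  - book 5 (Stone Bridges): author_id=2 -> matches Baker
  - book 6 (Empty Rooms): author_id=1 -> matches Walker
So 1 of 6 rows is dropped.

SQL:
SELECT a.title, b.name AS author
FROM books a
INNER JOIN authors b ON a.author_id = b.id

Result:
title          | author
---------------+-------
Winter Gardens | Green 
Silent Waters  | Green 
Distant Shores | Baker 
Stone Bridges  | Baker 
Empty Rooms    | Walker


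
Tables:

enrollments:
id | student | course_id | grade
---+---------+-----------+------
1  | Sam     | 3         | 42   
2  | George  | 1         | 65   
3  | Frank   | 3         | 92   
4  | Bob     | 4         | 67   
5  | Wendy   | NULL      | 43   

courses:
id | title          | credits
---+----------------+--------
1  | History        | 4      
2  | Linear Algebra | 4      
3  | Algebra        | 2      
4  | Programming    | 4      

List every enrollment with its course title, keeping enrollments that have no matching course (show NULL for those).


LEFT JOIN keeps every row from enrollments (the left table); where course_id has no match in courses, the course columns become NULL. Walk through each enrollment:
  - enrollment 1 (Sam): course_id=3 -> matches Algebra
  - enrollment 2 (George): course_id=1 -> matches History
  - enrollment 3 (Frank): course_id=3 -> matches Algebra
  - enrollment 4 (Bob): course_id=4 -> matches Programming
  - enrollment 5 (Wendy): course_id=NULL, no match -> kept with NULL
All 5 rows appear; 1 has NULL course.

SQL:
SELECT a.student, b.title AS course
FROM enrollments a
LEFT JOIN courses b ON a.course_id = b.id

Result:
student | course     
--------+------------
Sam     | Algebra    
George  | History    
Frank   | Algebra    
Bob     | Programming
Wendy   | NULL       


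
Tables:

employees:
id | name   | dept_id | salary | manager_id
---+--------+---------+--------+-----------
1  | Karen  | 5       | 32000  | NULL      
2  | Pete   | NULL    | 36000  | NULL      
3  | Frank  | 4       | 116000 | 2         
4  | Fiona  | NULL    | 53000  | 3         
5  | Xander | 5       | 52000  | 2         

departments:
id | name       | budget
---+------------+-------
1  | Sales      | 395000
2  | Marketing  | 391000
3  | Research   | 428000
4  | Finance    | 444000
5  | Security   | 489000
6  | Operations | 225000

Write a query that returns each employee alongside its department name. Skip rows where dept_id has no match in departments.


INNER JOIN keeps only employees rows whose dept_id matches an id in departments. Walk through each employee:
  - employee 1 (Karen): dept_id=5 -> matches Security
  - employee 2 (Pete): dept_id=NULL, no match -> dropped
  - employee 3 (Frank): dept_id=4 -> matches Finance
  - employee 4 (Fiona): dept_id=NULL, no match -> dropped
  - employee 5 (Xander): dept_id=5 -> matches Security
So 2 of 5 rows are dropped.

SQL:
SELECT a.name, b.name AS department
FROM employees a
INNER JOIN departments b ON a.dept_id = b.id

Result:
name   | department
-------+-----------
Karen  | Security  
Frank  | Finance   
Xander | Security  


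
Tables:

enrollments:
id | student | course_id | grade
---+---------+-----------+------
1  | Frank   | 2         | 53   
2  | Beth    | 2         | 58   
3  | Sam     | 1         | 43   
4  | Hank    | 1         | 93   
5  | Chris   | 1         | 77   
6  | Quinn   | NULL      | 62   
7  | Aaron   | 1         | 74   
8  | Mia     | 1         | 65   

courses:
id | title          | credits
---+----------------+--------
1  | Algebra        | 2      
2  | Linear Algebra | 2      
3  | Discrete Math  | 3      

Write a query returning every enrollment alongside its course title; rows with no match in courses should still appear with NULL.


LEFT JOIN keeps every row from enrollments (the left table); where course_id has no match in courses, the course columns become NULL. Walk through each enrollment:
  - enrollment 1 (Frank): course_id=2 -> matches Linear Algebra
  - enrollment 2 (Beth): course_id=2 -> matches Linear Algebra
  - enrollment 3 (Sam): course_id=1 -> matches Algebra
  - enrollment 4 (Hank): course_id=1 -> matches Algebra
  - enrollment 5 (Chris): course_id=1 -> matches Algebra
  - enrollment 6 (Quinn): course_id=NULL, no match -> kept with NULL
  - enrollment 7 (Aaron): course_id=1 -> matches Algebra
  - enrollment 8 (Mia): course_id=1 -> matches Algebra
All 8 rows appear; 1 has NULL course.

SQL:
SELECT a.student, b.title AS course
FROM enrollments a
LEFT JOIN courses b ON a.course_id = b.id

Result:
student | course        
--------+---------------
Frank   | Linear Algebra
Beth    | Linear Algebra
Sam     | Algebra       
Hank    | Algebra       
Chris   | Algebra       
Quinn   | NULL          
Aaron   | Algebra       
Mia     | Algebra       


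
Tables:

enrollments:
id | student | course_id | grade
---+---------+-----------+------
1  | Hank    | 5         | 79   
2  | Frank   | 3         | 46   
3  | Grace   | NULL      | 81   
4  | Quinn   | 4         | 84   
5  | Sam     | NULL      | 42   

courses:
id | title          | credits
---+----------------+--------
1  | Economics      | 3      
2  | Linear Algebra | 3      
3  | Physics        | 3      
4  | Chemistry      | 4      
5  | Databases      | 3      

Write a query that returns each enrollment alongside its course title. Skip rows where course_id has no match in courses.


INNER JOIN keeps only enrollments rows whose course_id matches an id in courses. Walk through each enrollment:
  - enrollment 1 (Hank): course_id=5 -> matches Databases
  - enrollment 2 (Frank): course_id=3 -> matches Physics
  - enrollment 3 (Grace): course_id=NULL, no match -> dropped
  - enrollment 4 (Quinn): course_id=4 -> matches Chemistry
  - enrollment 5 (Sam): course_id=NULL, no match -> dropped
So 2 of 5 rows are dropped.

SQL:
SELECT a.student, b.title AS course
FROM enrollments a
INNER JOIN courses b ON a.course_id = b.id

Result:
student | course   
--------+----------
Hank    | Databases
Frank   | Physics  
Quinn   | Chemistry


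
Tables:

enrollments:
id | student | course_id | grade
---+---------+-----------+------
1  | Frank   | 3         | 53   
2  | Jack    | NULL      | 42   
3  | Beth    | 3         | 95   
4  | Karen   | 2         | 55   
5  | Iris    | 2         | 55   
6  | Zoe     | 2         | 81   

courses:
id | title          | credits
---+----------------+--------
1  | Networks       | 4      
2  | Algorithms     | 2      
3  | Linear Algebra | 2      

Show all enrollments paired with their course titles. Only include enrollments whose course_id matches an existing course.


INNER JOIN keeps only enrollments rows whose course_id matches an id in courses. Walk through each enrollment:
  - enrollment 1 (Frank): course_id=3 -> matches Linear Algebra
  - enrollment 2 (Jack): course_id=NULL, no match -> dropped
  - enrollment 3 (Beth): course_id=3 -> matches Linear Algebra
  - enrollment 4 (Karen): course_id=2 -> matches Algorithms
  - enrollment 5 (Iris): course_id=2 -> matches Algorithms
  - enrollment 6 (Zoe): course_id=2 -> matches Algorithms
So 1 of 6 rows is dropped.

SQL:
SELECT a.student, b.title AS course
FROM enrollments a
INNER JOIN courses b ON a.course_id = b.id

Result:
student | course        
--------+---------------
Frank   | Linear Algebra
Beth    | Linear Algebra
Karen   | Algorithms    
Iris    | Algorithms    
Zoe     | Algorithms    


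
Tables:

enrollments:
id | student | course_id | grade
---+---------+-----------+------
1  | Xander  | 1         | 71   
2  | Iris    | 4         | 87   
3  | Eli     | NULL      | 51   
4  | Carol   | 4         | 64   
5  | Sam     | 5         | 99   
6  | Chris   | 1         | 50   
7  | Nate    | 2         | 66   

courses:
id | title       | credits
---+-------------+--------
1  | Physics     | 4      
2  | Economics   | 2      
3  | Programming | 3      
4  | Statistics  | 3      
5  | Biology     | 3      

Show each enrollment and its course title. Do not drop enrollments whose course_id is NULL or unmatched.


LEFT JOIN keeps every row from enrollments (the left table); where course_id has no match in courses, the course columns become NULL. Walk through each enrollment:
  - enrollment 1 (Xander): course_id=1 -> matches Physics
  - enrollment 2 (Iris): course_id=4 -> matches Statistics
  - enrollment 3 (Eli): course_id=NULL, no match -> kept with NULL
  - enrollment 4 (Carol): course_id=4 -> matches Statistics
  - enrollment 5 (Sam): course_id=5 -> matches Biology
  - enrollment 6 (Chris): course_id=1 -> matches Physics
  - enrollment 7 (Nate): course_id=2 -> matches Economics
All 7 rows appear; 1 has NULL course.

SQL:
SELECT a.student, b.title AS course
FROM enrollments a
LEFT JOIN courses b ON a.course_id = b.id

Result:
student | course    
--------+-----------
Xander  | Physics   
Iris    | Statistics
Eli     | NULL      
Carol   | Statistics
Sam     | Biology   
Chris   | Physics   
Nate    | Economics 


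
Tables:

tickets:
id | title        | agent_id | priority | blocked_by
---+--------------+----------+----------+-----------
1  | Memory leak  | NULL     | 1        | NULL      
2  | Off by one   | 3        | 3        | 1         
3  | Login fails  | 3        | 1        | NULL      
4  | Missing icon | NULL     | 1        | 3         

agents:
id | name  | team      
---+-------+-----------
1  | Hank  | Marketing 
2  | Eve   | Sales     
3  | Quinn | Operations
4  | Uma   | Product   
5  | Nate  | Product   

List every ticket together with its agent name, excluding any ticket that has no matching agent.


INNER JOIN keeps only tickets rows whose agent_id matches an id in agents. Walk through each ticket:
  - ticket 1 (Memory leak): agent_id=NULL, no match -> dropped
  - ticket 2 (Off by one): agent_id=3 -> matches Quinn
  - ticket 3 (Login fails): agent_id=3 -> matches Quinn
  - ticket 4 (Missing icon): agent_id=NULL, no match -> dropped
So 2 of 4 rows are dropped.

SQL:
SELECT a.title, b.name AS agent
FROM tickets a
INNER JOIN agents b ON a.agent_id = b.id

Result:
title       | agent
------------+------
Off by one  | Quinn
Login fails | Quinn


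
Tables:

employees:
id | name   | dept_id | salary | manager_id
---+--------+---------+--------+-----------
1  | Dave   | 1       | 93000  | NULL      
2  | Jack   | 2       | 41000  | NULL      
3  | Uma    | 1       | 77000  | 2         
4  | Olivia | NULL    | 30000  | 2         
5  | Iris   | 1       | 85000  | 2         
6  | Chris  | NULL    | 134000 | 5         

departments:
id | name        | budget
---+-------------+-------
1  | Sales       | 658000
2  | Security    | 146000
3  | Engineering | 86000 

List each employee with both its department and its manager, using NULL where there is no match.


Two LEFT JOINs from the same base table employees: one to departments via dept_id, one to employees itself via manager_id. Both are LEFT so every employee is preserved.
Match against departments:
  - employee 1 (Dave): dept_id=1 -> matches Sales
  - employee 2 (Jack): dept_id=2 -> matches Security
  - employee 3 (Uma): dept_id=1 -> matches Sales
  - employee 4 (Olivia): dept_id=NULL, no match -> kept with NULL
  - employee 5 (Iris): dept_id=1 -> matches Sales
  - employee 6 (Chris): dept_id=NULL, no match -> kept with NULL
Match against employees (self):
  - employee 1 (Dave): manager_id=NULL -> NULL
  - employee 2 (Jack): manager_id=NULL -> NULL
  - employee 3 (Uma): manager_id=2 -> Jack
  - employee 4 (Olivia): manager_id=2 -> Jack
  - employee 5 (Iris): manager_id=2 -> Jack
  - employee 6 (Chris): manager_id=5 -> Iris

SQL:
SELECT a.name, b.name AS department, c.name AS manager
FROM employees a
LEFT JOIN departments b ON a.dept_id = b.id
LEFT JOIN employees c ON a.manager_id = c.id

Result:
name   | department | manager
-------+------------+--------
Dave   | Sales      | NULL   
Jack   | Security   | NULL   
Uma    | Sales      | Jack   
Olivia | NULL       | Jack   
Iris   | Sales      | Jack   
Chris  | NULL       | Iris   


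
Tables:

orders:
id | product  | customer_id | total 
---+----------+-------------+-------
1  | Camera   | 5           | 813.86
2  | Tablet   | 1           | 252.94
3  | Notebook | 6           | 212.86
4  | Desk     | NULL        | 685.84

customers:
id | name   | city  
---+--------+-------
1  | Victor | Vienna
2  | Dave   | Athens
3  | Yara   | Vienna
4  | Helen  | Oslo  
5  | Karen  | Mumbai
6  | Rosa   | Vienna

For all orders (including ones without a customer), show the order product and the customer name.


LEFT JOIN keeps every row from orders (the left table); where customer_id has no match in customers, the customer columns become NULL. Walk through each order:
  - order 1 (Camera): customer_id=5 -> matches Karen
  - order 2 (Tablet): customer_id=1 -> matches Victor
  - order 3 (Notebook): customer_id=6 -> matches Rosa
  - order 4 (Desk): customer_id=NULL, no match -> kept with NULL
All 4 rows appear; 1 has NULL customer.

SQL:
SELECT a.product, b.name AS customer
FROM orders a
LEFT JOIN customers b ON a.customer_id = b.id

Result:
product  | customer
---------+---------
Camera   | Karen   
Tablet   | Victor  
Notebook | Rosa    
Desk     | NULL    


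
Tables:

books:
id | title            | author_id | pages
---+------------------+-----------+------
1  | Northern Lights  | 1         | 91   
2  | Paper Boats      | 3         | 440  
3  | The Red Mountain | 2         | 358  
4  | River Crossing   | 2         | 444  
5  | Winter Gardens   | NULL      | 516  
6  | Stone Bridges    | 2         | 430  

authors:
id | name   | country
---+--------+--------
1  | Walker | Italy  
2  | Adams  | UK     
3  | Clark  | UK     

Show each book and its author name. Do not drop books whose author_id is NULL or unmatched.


LEFT JOIN keeps every row from books (the left table); where author_id has no match in authors, the author columns become NULL. Walk through each book:
  - book 1 (Northern Lights): author_id=1 -> matches Walker
  - book 2 (Paper Boats): author_id=3 -> matches Clark
  - book 3 (The Red Mountain): author_id=2 -> matches Adams
  - book 4 (River Crossing): author_id=2 -> matches Adams
  - book 5 (Winter Gardens): author_id=NULL, no match -> kept with NULL
  - book 6 (Stone Bridges): author_id=2 -> matches Adams
All 6 rows appear; 1 has NULL author.

SQL:
SELECT a.title, b.name AS author
FROM books a
LEFT JOIN authors b ON a.author_id = b.id

Result:
title            | author
-----------------+-------
Northern Lights  | Walker
Paper Boats      | Clark 
The Red Mountain | Adams 
River Crossing   | Adams 
Winter Gardens   | NULL  
Stone Bridges    | Adams 


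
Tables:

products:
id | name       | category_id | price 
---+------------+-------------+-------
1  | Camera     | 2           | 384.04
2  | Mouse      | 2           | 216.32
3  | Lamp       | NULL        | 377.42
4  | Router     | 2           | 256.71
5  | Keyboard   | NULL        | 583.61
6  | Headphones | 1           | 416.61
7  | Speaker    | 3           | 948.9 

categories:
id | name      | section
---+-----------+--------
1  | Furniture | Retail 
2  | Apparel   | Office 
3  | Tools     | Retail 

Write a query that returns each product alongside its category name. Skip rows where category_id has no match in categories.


INNER JOIN keeps only products rows whose category_id matches an id in categories. Walk through each product:
  - product 1 (Camera): category_id=2 -> matches Apparel
  - product 2 (Mouse): category_id=2 -> matches Apparel
  - product 3 (Lamp): category_id=NULL, no match -> dropped
  - product 4 (Router): category_id=2 -> matches Apparel
  - product 5 (Keyboard): category_id=NULL, no match -> dropped
  - product 6 (Headphones): category_id=1 -> matches Furniture
  - product 7 (Speaker): category_id=3 -> matches Tools
So 2 of 7 rows are dropped.

SQL:
SELECT a.name, b.name AS category
FROM products a
INNER JOIN categories b ON a.category_id = b.id

Result:
name       | category 
-----------+----------
Camera     | Apparel  
Mouse      | Apparel  
Router     | Apparel  
Headphones | Furniture
Speaker    | Tools    


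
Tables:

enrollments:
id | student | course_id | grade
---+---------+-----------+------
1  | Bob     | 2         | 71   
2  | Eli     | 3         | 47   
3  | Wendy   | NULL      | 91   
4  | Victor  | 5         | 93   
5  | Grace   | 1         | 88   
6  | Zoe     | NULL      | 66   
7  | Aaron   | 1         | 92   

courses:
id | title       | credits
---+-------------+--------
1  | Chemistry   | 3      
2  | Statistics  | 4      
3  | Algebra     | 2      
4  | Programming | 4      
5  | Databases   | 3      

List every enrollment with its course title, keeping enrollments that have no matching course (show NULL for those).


LEFT JOIN keeps every row from enrollments (the left table); where course_id has no match in courses, the course columns become NULL. Walk through each enrollment:
  - enrollment 1 (Bob): course_id=2 -> matches Statistics
  - enrollment 2 (Eli): course_id=3 -> matches Algebra
  - enrollment 3 (Wendy): course_id=NULL, no match -> kept with NULL
  - enrollment 4 (Victor): course_id=5 -> matches Databases
  - enrollment 5 (Grace): course_id=1 -> matches Chemistry
  - enrollment 6 (Zoe): course_id=NULL, no match -> kept with NULL
  - enrollment 7 (Aaron): course_id=1 -> matches Chemistry
All 7 rows appear; 2 have NULL course.

SQL:
SELECT a.student, b.title AS course
FROM enrollments a
LEFT JOIN courses b ON a.course_id = b.id

Result:
student | course    
--------+-----------
Bob     | Statistics
Eli     | Algebra   
Wendy   | NULL      
Victor  | Databases 
Grace   | Chemistry 
Zoe     | NULL      
Aaron   | Chemistry 


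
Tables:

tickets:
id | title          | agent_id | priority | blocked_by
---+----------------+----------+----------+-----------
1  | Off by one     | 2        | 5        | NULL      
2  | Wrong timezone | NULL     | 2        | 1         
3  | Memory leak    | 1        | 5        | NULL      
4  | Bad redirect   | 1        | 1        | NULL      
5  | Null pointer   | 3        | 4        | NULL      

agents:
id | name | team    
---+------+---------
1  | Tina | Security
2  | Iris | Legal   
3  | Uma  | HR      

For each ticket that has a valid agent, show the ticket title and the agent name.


INNER JOIN keeps only tickets rows whose agent_id matches an id in agents. Walk through each ticket:
  - ticket 1 (Off by one): agent_id=2 -> matches Iris
  - ticket 2 (Wrong timezone): agent_id=NULL, no match -> dropped
  - ticket 3 (Memory leak): agent_id=1 -> matches Tina
  - ticket 4 (Bad redirect): agent_id=1 -> matches Tina
  - ticket 5 (Null pointer): agent_id=3 -> matches Uma
So 1 of 5 rows is dropped.

SQL:
SELECT a.title, b.name AS agent
FROM tickets a
INNER JOIN agents b ON a.agent_id = b.id

Result:
title        | agent
-------------+------
Off by one   | Iris 
Memory leak  | Tina 
Bad redirect | Tina 
Null pointer | Uma  


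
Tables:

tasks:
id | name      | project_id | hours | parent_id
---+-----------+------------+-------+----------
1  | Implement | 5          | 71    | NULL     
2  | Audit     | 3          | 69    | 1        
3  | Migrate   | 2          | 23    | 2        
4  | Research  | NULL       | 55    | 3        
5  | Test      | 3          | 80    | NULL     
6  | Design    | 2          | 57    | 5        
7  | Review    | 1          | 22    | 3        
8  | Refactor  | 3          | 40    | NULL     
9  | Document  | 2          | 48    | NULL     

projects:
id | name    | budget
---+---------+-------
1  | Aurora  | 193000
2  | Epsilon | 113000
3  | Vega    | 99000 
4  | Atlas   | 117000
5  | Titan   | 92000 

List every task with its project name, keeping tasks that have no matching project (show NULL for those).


LEFT JOIN keeps every row from tasks (the left table); where project_id has no match in projects, the project columns become NULL. Walk through each task:
  - task 1 (Implement): project_id=5 -> matches Titan
  - task 2 (Audit): project_id=3 -> matches Vega
  - task 3 (Migrate): project_id=2 -> matches Epsilon
  - task 4 (Research): project_id=NULL, no match -> kept with NULL
  - task 5 (Test): project_id=3 -> matches Vega
  - task 6 (Design): project_id=2 -> matches Epsilon
  - task 7 (Review): project_id=1 -> matches Aurora
  - task 8 (Refactor): project_id=3 -> matches Vega
  - task 9 (Document): project_id=2 -> matches Epsilon
All 9 rows appear; 1 has NULL project.

SQL:
SELECT a.name, b.name AS project
FROM tasks a
LEFT JOIN projects b ON a.project_id = b.id

Result:
name      | project
----------+--------
Implement | Titan  
Audit     | Vega   
Migrate   | Epsilon
Research  | NULL   
Test      | Vega   
Design    | Epsilon
Review    | Aurora 
Refactor  | Vega   
Document  | Epsilon
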